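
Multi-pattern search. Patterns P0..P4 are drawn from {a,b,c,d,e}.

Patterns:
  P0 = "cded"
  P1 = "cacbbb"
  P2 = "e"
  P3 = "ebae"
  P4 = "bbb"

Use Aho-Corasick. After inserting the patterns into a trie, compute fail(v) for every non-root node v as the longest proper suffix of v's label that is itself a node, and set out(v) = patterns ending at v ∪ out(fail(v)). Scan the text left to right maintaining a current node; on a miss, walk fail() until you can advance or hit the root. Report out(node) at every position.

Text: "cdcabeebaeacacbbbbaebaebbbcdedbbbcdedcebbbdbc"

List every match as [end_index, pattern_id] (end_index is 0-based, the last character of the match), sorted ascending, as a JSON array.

Build automaton:
Trie (insert patterns):
  0='ε' goto b→14 c→1 e→10
  1='c' goto a→5 d→2
  2='cd' goto e→3
  3='cde' goto d→4
  4='cded' goto ·  [P0 ends]
  5='ca' goto c→6
  6='cac' goto b→7
  7='cacb' goto b→8
  8='cacbb' goto b→9
  9='cacbbb' goto ·  [P1 ends]
  10='e' goto b→11  [P2 ends]
  11='eb' goto a→12
  12='eba' goto e→13
  13='ebae' goto ·  [P3 ends]
  14='b' goto b→15
  15='bb' goto b→16
  16='bbb' goto ·  [P4 ends]

Failure links (BFS by depth):
  fail(1) 'c': from fail(0)=0 chase 'c': 0 ⇒ 0;  out=∅∪out(0)=∅
  fail(10) 'e': from fail(0)=0 chase 'e': 0 ⇒ 0;  out={2}∪out(0)={2}
  fail(14) 'b': from fail(0)=0 chase 'b': 0 ⇒ 0;  out=∅∪out(0)=∅
  fail(2) 'cd': from fail(1)=0 chase 'd': 0 ⇒ 0;  out=∅∪out(0)=∅
  fail(5) 'ca': from fail(1)=0 chase 'a': 0 ⇒ 0;  out=∅∪out(0)=∅
  fail(11) 'eb': from fail(10)=0 chase 'b': 0 ⇒ 14;  out=∅∪out(14)=∅
  fail(15) 'bb': from fail(14)=0 chase 'b': 0 ⇒ 14;  out=∅∪out(14)=∅
  fail(3) 'cde': from fail(2)=0 chase 'e': 0 ⇒ 10;  out=∅∪out(10)={2}
  fail(6) 'cac': from fail(5)=0 chase 'c': 0 ⇒ 1;  out=∅∪out(1)=∅
  fail(12) 'eba': from fail(11)=14 chase 'a': 14→0 ⇒ 0;  out=∅∪out(0)=∅
  fail(16) 'bbb': from fail(15)=14 chase 'b': 14 ⇒ 15;  out={4}∪out(15)={4}
  fail(4) 'cded': from fail(3)=10 chase 'd': 10→0 ⇒ 0;  out={0}∪out(0)={0}
  fail(7) 'cacb': from fail(6)=1 chase 'b': 1→0 ⇒ 14;  out=∅∪out(14)=∅
  fail(13) 'ebae': from fail(12)=0 chase 'e': 0 ⇒ 10;  out={3}∪out(10)={2,3}
  fail(8) 'cacbb': from fail(7)=14 chase 'b': 14 ⇒ 15;  out=∅∪out(15)=∅
  fail(9) 'cacbbb': from fail(8)=15 chase 'b': 15 ⇒ 16;  out={1}∪out(16)={1,4}

Run:
pos 0 'c': at 1
pos 1 'd': at 2
pos 2 'c': at 1 ·f
pos 3 'a': at 5
pos 4 'b': at 14 ·f
pos 5 'e': at 10 ·f  → match P2@[5:5]
pos 6 'e': at 10 ·f  → match P2@[6:6]
pos 7 'b': at 11
pos 8 'a': at 12
pos 9 'e': at 13  → match P2@[9:9],P3@[6:9]
pos 10 'a': at 0 ·f
pos 11 'c': at 1
pos 12 'a': at 5
pos 13 'c': at 6
pos 14 'b': at 7
pos 15 'b': at 8
pos 16 'b': at 9  → match P1@[11:16],P4@[14:16]
pos 17 'b': at 16 ·f  → match P4@[15:17]
pos 18 'a': at 0 ·f
pos 19 'e': at 10  → match P2@[19:19]
pos 20 'b': at 11
pos 21 'a': at 12
pos 22 'e': at 13  → match P2@[22:22],P3@[19:22]
pos 23 'b': at 11 ·f
pos 24 'b': at 15 ·f
pos 25 'b': at 16  → match P4@[23:25]
pos 26 'c': at 1 ·f
pos 27 'd': at 2
pos 28 'e': at 3  → match P2@[28:28]
pos 29 'd': at 4  → match P0@[26:29]
pos 30 'b': at 14 ·f
pos 31 'b': at 15
pos 32 'b': at 16  → match P4@[30:32]
pos 33 'c': at 1 ·f
pos 34 'd': at 2
pos 35 'e': at 3  → match P2@[35:35]
pos 36 'd': at 4  → match P0@[33:36]
pos 37 'c': at 1 ·f
pos 38 'e': at 10 ·f  → match P2@[38:38]
pos 39 'b': at 11
pos 40 'b': at 15 ·f
pos 41 'b': at 16  → match P4@[39:41]
pos 42 'd': at 0 ·f
pos 43 'b': at 14
pos 44 'c': at 1 ·f

All matches (sorted): [[5,2],[6,2],[9,2],[9,3],[16,1],[16,4],[17,4],[19,2],[22,2],[22,3],[25,4],[28,2],[29,0],[32,4],[35,2],[36,0],[38,2],[41,4]]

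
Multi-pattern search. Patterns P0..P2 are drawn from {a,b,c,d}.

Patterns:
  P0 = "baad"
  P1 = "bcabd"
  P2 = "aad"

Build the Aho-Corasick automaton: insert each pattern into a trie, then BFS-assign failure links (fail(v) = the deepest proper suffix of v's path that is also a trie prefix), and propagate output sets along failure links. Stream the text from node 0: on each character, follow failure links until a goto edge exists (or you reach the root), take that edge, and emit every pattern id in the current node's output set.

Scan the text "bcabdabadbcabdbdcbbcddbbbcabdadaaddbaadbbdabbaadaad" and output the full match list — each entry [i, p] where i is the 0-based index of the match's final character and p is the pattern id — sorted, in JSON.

Build:
Trie nodes:
  0='ε' goto a→9 b→1
  1='b' goto a→2 c→5
  2='ba' goto a→3
  3='baa' goto d→4
  4='baad' goto ·  [P0 ends]
  5='bc' goto a→6
  6='bca' goto b→7
  7='bcab' goto d→8
  8='bcabd' goto ·  [P1 ends]
  9='a' goto a→10
  10='aa' goto d→11
  11='aad' goto ·  [P2 ends]

Failure links (BFS by depth):
  n1('b'): parent n0 fail=0; on 'b' 0 → fail=0;  out ∅∪∅=∅
  n9('a'): parent n0 fail=0; on 'a' 0 → fail=0;  out ∅∪∅=∅
  n2('ba'): parent n1 fail=0; on 'a' 0 → fail=9;  out ∅∪∅=∅
  n5('bc'): parent n1 fail=0; on 'c' 0 → fail=0;  out ∅∪∅=∅
  n10('aa'): parent n9 fail=0; on 'a' 0 → fail=9;  out ∅∪∅=∅
  n3('baa'): parent n2 fail=9; on 'a' 9 → fail=10;  out ∅∪∅=∅
  n6('bca'): parent n5 fail=0; on 'a' 0 → fail=9;  out ∅∪∅=∅
  n11('aad'): parent n10 fail=9; on 'd' 9→0 → fail=0;  out {2}∪∅={2}
  n4('baad'): parent n3 fail=10; on 'd' 10 → fail=11;  out {0}∪{2}={0,2}
  n7('bcab'): parent n6 fail=9; on 'b' 9→0 → fail=1;  out ∅∪∅=∅
  n8('bcabd'): parent n7 fail=1; on 'd' 1→0 → fail=0;  out {1}∪∅={1}

Run:
i=0 'b': node 0→1
i=1 'c': node 1→5
i=2 'a': node 5→6
i=3 'b': node 6→7
i=4 'd': node 7→8  → match P1@[0:4]
i=5 'a': node 8→9 (via fail)
i=6 'b': node 9→1 (via fail)
i=7 'a': node 1→2
i=8 'd': node 2→0 (via fail)
i=9 'b': node 0→1
i=10 'c': node 1→5
i=11 'a': node 5→6
i=12 'b': node 6→7
i=13 'd': node 7→8  → match P1@[9:13]
i=14 'b': node 8→1 (via fail)
i=15 'd': node 1→0 (via fail)
i=16 'c': node 0→0
i=17 'b': node 0→1
i=18 'b': node 1→1 (via fail)
i=19 'c': node 1→5
i=20 'd': node 5→0 (via fail)
i=21 'd': node 0→0
i=22 'b': node 0→1
i=23 'b': node 1→1 (via fail)
i=24 'b': node 1→1 (via fail)
i=25 'c': node 1→5
i=26 'a': node 5→6
i=27 'b': node 6→7
i=28 'd': node 7→8  → match P1@[24:28]
i=29 'a': node 8→9 (via fail)
i=30 'd': node 9→0 (via fail)
i=31 'a': node 0→9
i=32 'a': node 9→10
i=33 'd': node 10→11  → match P2@[31:33]
i=34 'd': node 11→0 (via fail)
i=35 'b': node 0→1
i=36 'a': node 1→2
i=37 'a': node 2→3
i=38 'd': node 3→4  → match P0@[35:38],P2@[36:38]
i=39 'b': node 4→1 (via fail)
i=40 'b': node 1→1 (via fail)
i=41 'd': node 1→0 (via fail)
i=42 'a': node 0→9
i=43 'b': node 9→1 (via fail)
i=44 'b': node 1→1 (via fail)
i=45 'a': node 1→2
i=46 'a': node 2→3
i=47 'd': node 3→4  → match P0@[44:47],P2@[45:47]
i=48 'a': node 4→9 (via fail)
i=49 'a': node 9→10
i=50 'd': node 10→11  → match P2@[48:50]

All matches (sorted): [[4,1],[13,1],[28,1],[33,2],[38,0],[38,2],[47,0],[47,2],[50,2]]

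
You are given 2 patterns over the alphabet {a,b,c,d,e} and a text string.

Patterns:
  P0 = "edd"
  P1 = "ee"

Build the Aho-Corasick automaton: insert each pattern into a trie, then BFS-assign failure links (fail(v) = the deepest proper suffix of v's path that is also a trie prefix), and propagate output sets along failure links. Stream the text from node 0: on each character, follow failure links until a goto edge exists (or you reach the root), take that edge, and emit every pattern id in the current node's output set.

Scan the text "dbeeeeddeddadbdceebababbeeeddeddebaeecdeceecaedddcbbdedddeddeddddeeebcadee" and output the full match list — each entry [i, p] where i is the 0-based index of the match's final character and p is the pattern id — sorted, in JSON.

Build:
Trie nodes:
  n0 'ε': e→1
  n1 'e': d→2 e→4
  n2 'ed': d→3
  n3 'edd': ·  ←P0
  n4 'ee': ·  ←P1

BFS fail/out derivation:
  fail(1) 'e': from fail(0)=0 chase 'e': 0 ⇒ 0;  out=∅∪out(0)=∅
  fail(2) 'ed': from fail(1)=0 chase 'd': 0 ⇒ 0;  out=∅∪out(0)=∅
  fail(4) 'ee': from fail(1)=0 chase 'e': 0 ⇒ 1;  out={1}∪out(1)={1}
  fail(3) 'edd': from fail(2)=0 chase 'd': 0 ⇒ 0;  out={0}∪out(0)={0}

Run:
[0] read 'd'  n0⇒n0
[1] read 'b'  n0⇒n0
[2] read 'e'  n0⇒n1
[3] read 'e'  n1⇒n4  → match P1@[2:3]
[4] read 'e'  n4⇒n4 (fail-walked)  → match P1@[3:4]
[5] read 'e'  n4⇒n4 (fail-walked)  → match P1@[4:5]
[6] read 'd'  n4⇒n2 (fail-walked)
[7] read 'd'  n2⇒n3  → match P0@[5:7]
[8] read 'e'  n3⇒n1 (fail-walked)
[9] read 'd'  n1⇒n2
[10] read 'd'  n2⇒n3  → match P0@[8:10]
[11] read 'a'  n3⇒n0 (fail-walked)
[12] read 'd'  n0⇒n0
[13] read 'b'  n0⇒n0
[14] read 'd'  n0⇒n0
[15] read 'c'  n0⇒n0
[16] read 'e'  n0⇒n1
[17] read 'e'  n1⇒n4  → match P1@[16:17]
[18] read 'b'  n4⇒n0 (fail-walked)
[19] read 'a'  n0⇒n0
[20] read 'b'  n0⇒n0
[21] read 'a'  n0⇒n0
[22] read 'b'  n0⇒n0
[23] read 'b'  n0⇒n0
[24] read 'e'  n0⇒n1
[25] read 'e'  n1⇒n4  → match P1@[24:25]
[26] read 'e'  n4⇒n4 (fail-walked)  → match P1@[25:26]
[27] read 'd'  n4⇒n2 (fail-walked)
[28] read 'd'  n2⇒n3  → match P0@[26:28]
[29] read 'e'  n3⇒n1 (fail-walked)
[30] read 'd'  n1⇒n2
[31] read 'd'  n2⇒n3  → match P0@[29:31]
[32] read 'e'  n3⇒n1 (fail-walked)
[33] read 'b'  n1⇒n0 (fail-walked)
[34] read 'a'  n0⇒n0
[35] read 'e'  n0⇒n1
[36] read 'e'  n1⇒n4  → match P1@[35:36]
[37] read 'c'  n4⇒n0 (fail-walked)
[38] read 'd'  n0⇒n0
[39] read 'e'  n0⇒n1
[40] read 'c'  n1⇒n0 (fail-walked)
[41] read 'e'  n0⇒n1
[42] read 'e'  n1⇒n4  → match P1@[41:42]
[43] read 'c'  n4⇒n0 (fail-walked)
[44] read 'a'  n0⇒n0
[45] read 'e'  n0⇒n1
[46] read 'd'  n1⇒n2
[47] read 'd'  n2⇒n3  → match P0@[45:47]
[48] read 'd'  n3⇒n0 (fail-walked)
[49] read 'c'  n0⇒n0
[50] read 'b'  n0⇒n0
[51] read 'b'  n0⇒n0
[52] read 'd'  n0⇒n0
[53] read 'e'  n0⇒n1
[54] read 'd'  n1⇒n2
[55] read 'd'  n2⇒n3  → match P0@[53:55]
[56] read 'd'  n3⇒n0 (fail-walked)
[57] read 'e'  n0⇒n1
[58] read 'd'  n1⇒n2
[59] read 'd'  n2⇒n3  → match P0@[57:59]
[60] read 'e'  n3⇒n1 (fail-walked)
[61] read 'd'  n1⇒n2
[62] read 'd'  n2⇒n3  → match P0@[60:62]
[63] read 'd'  n3⇒n0 (fail-walked)
[64] read 'd'  n0⇒n0
[65] read 'e'  n0⇒n1
[66] read 'e'  n1⇒n4  → match P1@[65:66]
[67] read 'e'  n4⇒n4 (fail-walked)  → match P1@[66:67]
[68] read 'b'  n4⇒n0 (fail-walked)
[69] read 'c'  n0⇒n0
[70] read 'a'  n0⇒n0
[71] read 'd'  n0⇒n0
[72] read 'e'  n0⇒n1
[73] read 'e'  n1⇒n4  → match P1@[72:73]

Matches: [[3,1],[4,1],[5,1],[7,0],[10,0],[17,1],[25,1],[26,1],[28,0],[31,0],[36,1],[42,1],[47,0],[55,0],[59,0],[62,0],[66,1],[67,1],[73,1]]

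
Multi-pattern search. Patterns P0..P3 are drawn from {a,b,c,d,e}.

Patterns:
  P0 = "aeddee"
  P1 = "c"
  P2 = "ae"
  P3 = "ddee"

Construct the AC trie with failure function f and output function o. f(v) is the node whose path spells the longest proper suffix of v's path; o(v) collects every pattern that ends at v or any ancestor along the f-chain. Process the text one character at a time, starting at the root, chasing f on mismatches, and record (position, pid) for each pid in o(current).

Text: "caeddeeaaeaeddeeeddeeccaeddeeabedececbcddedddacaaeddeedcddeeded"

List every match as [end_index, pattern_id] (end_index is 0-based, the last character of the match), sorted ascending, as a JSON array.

Build automaton:
Trie nodes:
  0='ε' goto a→1 c→7 d→8
  1='a' goto e→2
  2='ae' goto d→3  [P2 ends]
  3='aed' goto d→4
  4='aedd' goto e→5
  5='aedde' goto e→6
  6='aeddee' goto ·  [P0 ends]
  7='c' goto ·  [P1 ends]
  8='d' goto d→9
  9='dd' goto e→10
  10='dde' goto e→11
  11='ddee' goto ·  [P3 ends]

BFS fail/out derivation:
  n1('a'): parent n0 fail=0; on 'a' 0 → fail=0;  out ∅∪∅=∅
  n7('c'): parent n0 fail=0; on 'c' 0 → fail=0;  out {1}∪∅={1}
  n8('d'): parent n0 fail=0; on 'd' 0 → fail=0;  out ∅∪∅=∅
  n2('ae'): parent n1 fail=0; on 'e' 0 → fail=0;  out {2}∪∅={2}
  n9('dd'): parent n8 fail=0; on 'd' 0 → fail=8;  out ∅∪∅=∅
  n3('aed'): parent n2 fail=0; on 'd' 0 → fail=8;  out ∅∪∅=∅
  n10('dde'): parent n9 fail=8; on 'e' 8→0 → fail=0;  out ∅∪∅=∅
  n4('aedd'): parent n3 fail=8; on 'd' 8 → fail=9;  out ∅∪∅=∅
  n11('ddee'): parent n10 fail=0; on 'e' 0 → fail=0;  out {3}∪∅={3}
  n5('aedde'): parent n4 fail=9; on 'e' 9 → fail=10;  out ∅∪∅=∅
  n6('aeddee'): parent n5 fail=10; on 'e' 10 → fail=11;  out {0}∪{3}={0,3}

Run:
i=0 'c': node 0→7  ** P1@[0:0]
i=1 'a': node 7→1 (via fail)
i=2 'e': node 1→2  ** P2@[1:2]
i=3 'd': node 2→3
i=4 'd': node 3→4
i=5 'e': node 4→5
i=6 'e': node 5→6  ** P0@[1:6],P3@[3:6]
i=7 'a': node 6→1 (via fail)
i=8 'a': node 1→1 (via fail)
i=9 'e': node 1→2  ** P2@[8:9]
i=10 'a': node 2→1 (via fail)
i=11 'e': node 1→2  ** P2@[10:11]
i=12 'd': node 2→3
i=13 'd': node 3→4
i=14 'e': node 4→5
i=15 'e': node 5→6  ** P0@[10:15],P3@[12:15]
i=16 'e': node 6→0 (via fail)
i=17 'd': node 0→8
i=18 'd': node 8→9
i=19 'e': node 9→10
i=20 'e': node 10→11  ** P3@[17:20]
i=21 'c': node 11→7 (via fail)  ** P1@[21:21]
i=22 'c': node 7→7 (via fail)  ** P1@[22:22]
i=23 'a': node 7→1 (via fail)
i=24 'e': node 1→2  ** P2@[23:24]
i=25 'd': node 2→3
i=26 'd': node 3→4
i=27 'e': node 4→5
i=28 'e': node 5→6  ** P0@[23:28],P3@[25:28]
i=29 'a': node 6→1 (via fail)
i=30 'b': node 1→0 (via fail)
i=31 'e': node 0→0
i=32 'd': node 0→8
i=33 'e': node 8→0 (via fail)
i=34 'c': node 0→7  ** P1@[34:34]
i=35 'e': node 7→0 (via fail)
i=36 'c': node 0→7  ** P1@[36:36]
i=37 'b': node 7→0 (via fail)
i=38 'c': node 0→7  ** P1@[38:38]
i=39 'd': node 7→8 (via fail)
i=40 'd': node 8→9
i=41 'e': node 9→10
i=42 'd': node 10→8 (via fail)
i=43 'd': node 8→9
i=44 'd': node 9→9 (via fail)
i=45 'a': node 9→1 (via fail)
i=46 'c': node 1→7 (via fail)  ** P1@[46:46]
i=47 'a': node 7→1 (via fail)
i=48 'a': node 1→1 (via fail)
i=49 'e': node 1→2  ** P2@[48:49]
i=50 'd': node 2→3
i=51 'd': node 3→4
i=52 'e': node 4→5
i=53 'e': node 5→6  ** P0@[48:53],P3@[50:53]
i=54 'd': node 6→8 (via fail)
i=55 'c': node 8→7 (via fail)  ** P1@[55:55]
i=56 'd': node 7→8 (via fail)
i=57 'd': node 8→9
i=58 'e': node 9→10
i=59 'e': node 10→11  ** P3@[56:59]
i=60 'd': node 11→8 (via fail)
i=61 'e': node 8→0 (via fail)
i=62 'd': node 0→8

Matches: [[0,1],[2,2],[6,0],[6,3],[9,2],[11,2],[15,0],[15,3],[20,3],[21,1],[22,1],[24,2],[28,0],[28,3],[34,1],[36,1],[38,1],[46,1],[49,2],[53,0],[53,3],[55,1],[59,3]]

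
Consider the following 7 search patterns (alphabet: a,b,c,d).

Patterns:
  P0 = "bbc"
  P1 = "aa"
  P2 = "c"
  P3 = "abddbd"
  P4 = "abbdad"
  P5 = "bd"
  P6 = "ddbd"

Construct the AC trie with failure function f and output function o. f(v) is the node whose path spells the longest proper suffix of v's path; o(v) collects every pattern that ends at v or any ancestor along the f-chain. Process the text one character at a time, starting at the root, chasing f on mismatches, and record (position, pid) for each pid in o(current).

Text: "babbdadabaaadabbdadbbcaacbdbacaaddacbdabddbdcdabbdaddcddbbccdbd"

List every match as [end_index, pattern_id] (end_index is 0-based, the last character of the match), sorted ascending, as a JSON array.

Build:
Trie nodes:
  0='ε' goto a→4 b→1 c→6 d→17
  1='b' goto b→2 d→16
  2='bb' goto c→3
  3='bbc' goto ·  [P0 ends]
  4='a' goto a→5 b→7
  5='aa' goto ·  [P1 ends]
  6='c' goto ·  [P2 ends]
  7='ab' goto b→12 d→8
  8='abd' goto d→9
  9='abdd' goto b→10
  10='abddb' goto d→11
  11='abddbd' goto ·  [P3 ends]
  12='abb' goto d→13
  13='abbd' goto a→14
  14='abbda' goto d→15
  15='abbdad' goto ·  [P4 ends]
  16='bd' goto ·  [P5 ends]
  17='d' goto d→18
  18='dd' goto b→19
  19='ddb' goto d→20
  20='ddbd' goto ·  [P6 ends]

BFS fail/out derivation:
  n1('b'): parent n0 fail=0; on 'b' 0 → fail=0;  out ∅∪∅=∅
  n4('a'): parent n0 fail=0; on 'a' 0 → fail=0;  out ∅∪∅=∅
  n6('c'): parent n0 fail=0; on 'c' 0 → fail=0;  out {2}∪∅={2}
  n17('d'): parent n0 fail=0; on 'd' 0 → fail=0;  out ∅∪∅=∅
  n2('bb'): parent n1 fail=0; on 'b' 0 → fail=1;  out ∅∪∅=∅
  n5('aa'): parent n4 fail=0; on 'a' 0 → fail=4;  out {1}∪∅={1}
  n7('ab'): parent n4 fail=0; on 'b' 0 → fail=1;  out ∅∪∅=∅
  n16('bd'): parent n1 fail=0; on 'd' 0 → fail=17;  out {5}∪∅={5}
  n18('dd'): parent n17 fail=0; on 'd' 0 → fail=17;  out ∅∪∅=∅
  n3('bbc'): parent n2 fail=1; on 'c' 1→0 → fail=6;  out {0}∪{2}={0,2}
  n8('abd'): parent n7 fail=1; on 'd' 1 → fail=16;  out ∅∪{5}={5}
  n12('abb'): parent n7 fail=1; on 'b' 1 → fail=2;  out ∅∪∅=∅
  n19('ddb'): parent n18 fail=17; on 'b' 17→0 → fail=1;  out ∅∪∅=∅
  n9('abdd'): parent n8 fail=16; on 'd' 16→17 → fail=18;  out ∅∪∅=∅
  n13('abbd'): parent n12 fail=2; on 'd' 2→1 → fail=16;  out ∅∪{5}={5}
  n20('ddbd'): parent n19 fail=1; on 'd' 1 → fail=16;  out {6}∪{5}={5,6}
  n10('abddb'): parent n9 fail=18; on 'b' 18 → fail=19;  out ∅∪∅=∅
  n14('abbda'): parent n13 fail=16; on 'a' 16→17→0 → fail=4;  out ∅∪∅=∅
  n11('abddbd'): parent n10 fail=19; on 'd' 19 → fail=20;  out {3}∪{5,6}={3,5,6}
  n15('abbdad'): parent n14 fail=4; on 'd' 4→0 → fail=17;  out {4}∪∅={4}

Text stream:
[0] read 'b'  n0⇒n1
[1] read 'a'  n1⇒n4 (via fail)
[2] read 'b'  n4⇒n7
[3] read 'b'  n7⇒n12
[4] read 'd'  n12⇒n13  ** P5@[3:4]
[5] read 'a'  n13⇒n14
[6] read 'd'  n14⇒n15  ** P4@[1:6]
[7] read 'a'  n15⇒n4 (via fail)
[8] read 'b'  n4⇒n7
[9] read 'a'  n7⇒n4 (via fail)
[10] read 'a'  n4⇒n5  ** P1@[9:10]
[11] read 'a'  n5⇒n5 (via fail)  ** P1@[10:11]
[12] read 'd'  n5⇒n17 (via fail)
[13] read 'a'  n17⇒n4 (via fail)
[14] read 'b'  n4⇒n7
[15] read 'b'  n7⇒n12
[16] read 'd'  n12⇒n13  ** P5@[15:16]
[17] read 'a'  n13⇒n14
[18] read 'd'  n14⇒n15  ** P4@[13:18]
[19] read 'b'  n15⇒n1 (via fail)
[20] read 'b'  n1⇒n2
[21] read 'c'  n2⇒n3  ** P0@[19:21],P2@[21:21]
[22] read 'a'  n3⇒n4 (via fail)
[23] read 'a'  n4⇒n5  ** P1@[22:23]
[24] read 'c'  n5⇒n6 (via fail)  ** P2@[24:24]
[25] read 'b'  n6⇒n1 (via fail)
[26] read 'd'  n1⇒n16  ** P5@[25:26]
[27] read 'b'  n16⇒n1 (via fail)
[28] read 'a'  n1⇒n4 (via fail)
[29] read 'c'  n4⇒n6 (via fail)  ** P2@[29:29]
[30] read 'a'  n6⇒n4 (via fail)
[31] read 'a'  n4⇒n5  ** P1@[30:31]
[32] read 'd'  n5⇒n17 (via fail)
[33] read 'd'  n17⇒n18
[34] read 'a'  n18⇒n4 (via fail)
[35] read 'c'  n4⇒n6 (via fail)  ** P2@[35:35]
[36] read 'b'  n6⇒n1 (via fail)
[37] read 'd'  n1⇒n16  ** P5@[36:37]
[38] read 'a'  n16⇒n4 (via fail)
[39] read 'b'  n4⇒n7
[40] read 'd'  n7⇒n8  ** P5@[39:40]
[41] read 'd'  n8⇒n9
[42] read 'b'  n9⇒n10
[43] read 'd'  n10⇒n11  ** P3@[38:43],P5@[42:43],P6@[40:43]
[44] read 'c'  n11⇒n6 (via fail)  ** P2@[44:44]
[45] read 'd'  n6⇒n17 (via fail)
[46] read 'a'  n17⇒n4 (via fail)
[47] read 'b'  n4⇒n7
[48] read 'b'  n7⇒n12
[49] read 'd'  n12⇒n13  ** P5@[48:49]
[50] read 'a'  n13⇒n14
[51] read 'd'  n14⇒n15  ** P4@[46:51]
[52] read 'd'  n15⇒n18 (via fail)
[53] read 'c'  n18⇒n6 (via fail)  ** P2@[53:53]
[54] read 'd'  n6⇒n17 (via fail)
[55] read 'd'  n17⇒n18
[56] read 'b'  n18⇒n19
[57] read 'b'  n19⇒n2 (via fail)
[58] read 'c'  n2⇒n3  ** P0@[56:58],P2@[58:58]
[59] read 'c'  n3⇒n6 (via fail)  ** P2@[59:59]
[60] read 'd'  n6⇒n17 (via fail)
[61] read 'b'  n17⇒n1 (via fail)
[62] read 'd'  n1⇒n16  ** P5@[61:62]

Matches: [[4,5],[6,4],[10,1],[11,1],[16,5],[18,4],[21,0],[21,2],[23,1],[24,2],[26,5],[29,2],[31,1],[35,2],[37,5],[40,5],[43,3],[43,5],[43,6],[44,2],[49,5],[51,4],[53,2],[58,0],[58,2],[59,2],[62,5]]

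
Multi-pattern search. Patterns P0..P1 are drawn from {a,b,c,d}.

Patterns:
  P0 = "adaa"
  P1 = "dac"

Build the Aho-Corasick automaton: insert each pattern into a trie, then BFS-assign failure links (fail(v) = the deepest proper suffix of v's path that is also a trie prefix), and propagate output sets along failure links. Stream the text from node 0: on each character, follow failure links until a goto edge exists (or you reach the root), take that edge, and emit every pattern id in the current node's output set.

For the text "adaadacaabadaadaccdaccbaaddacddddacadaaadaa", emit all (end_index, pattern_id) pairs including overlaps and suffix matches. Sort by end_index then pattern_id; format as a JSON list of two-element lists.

Build automaton:
Trie (insert patterns):
  0='ε' goto a→1 d→5
  1='a' goto d→2
  2='ad' goto a→3
  3='ada' goto a→4
  4='adaa' goto ·  ←P0
  5='d' goto a→6
  6='da' goto c→7
  7='dac' goto ·  ←P1

Failure links (BFS by depth):
  fail(1) 'a': from fail(0)=0 chase 'a': 0 ⇒ 0;  out=∅∪out(0)=∅
  fail(5) 'd': from fail(0)=0 chase 'd': 0 ⇒ 0;  out=∅∪out(0)=∅
  fail(2) 'ad': from fail(1)=0 chase 'd': 0 ⇒ 5;  out=∅∪out(5)=∅
  fail(6) 'da': from fail(5)=0 chase 'a': 0 ⇒ 1;  out=∅∪out(1)=∅
  fail(3) 'ada': from fail(2)=5 chase 'a': 5 ⇒ 6;  out=∅∪out(6)=∅
  fail(7) 'dac': from fail(6)=1 chase 'c': 1→0 ⇒ 0;  out={1}∪out(0)={1}
  fail(4) 'adaa': from fail(3)=6 chase 'a': 6→1→0 ⇒ 1;  out={0}∪out(1)={0}

Scan:
pos 0 'a': at 1
pos 1 'd': at 2
pos 2 'a': at 3
pos 3 'a': at 4  emit P0@[0:3]
pos 4 'd': at 2 (via fail)
pos 5 'a': at 3
pos 6 'c': at 7 (via fail)  emit P1@[4:6]
pos 7 'a': at 1 (via fail)
pos 8 'a': at 1 (via fail)
pos 9 'b': at 0 (via fail)
pos 10 'a': at 1
pos 11 'd': at 2
pos 12 'a': at 3
pos 13 'a': at 4  emit P0@[10:13]
pos 14 'd': at 2 (via fail)
pos 15 'a': at 3
pos 16 'c': at 7 (via fail)  emit P1@[14:16]
pos 17 'c': at 0 (via fail)
pos 18 'd': at 5
pos 19 'a': at 6
pos 20 'c': at 7  emit P1@[18:20]
pos 21 'c': at 0 (via fail)
pos 22 'b': at 0
pos 23 'a': at 1
pos 24 'a': at 1 (via fail)
pos 25 'd': at 2
pos 26 'd': at 5 (via fail)
pos 27 'a': at 6
pos 28 'c': at 7  emit P1@[26:28]
pos 29 'd': at 5 (via fail)
pos 30 'd': at 5 (via fail)
pos 31 'd': at 5 (via fail)
pos 32 'd': at 5 (via fail)
pos 33 'a': at 6
pos 34 'c': at 7  emit P1@[32:34]
pos 35 'a': at 1 (via fail)
pos 36 'd': at 2
pos 37 'a': at 3
pos 38 'a': at 4  emit P0@[35:38]
pos 39 'a': at 1 (via fail)
pos 40 'd': at 2
pos 41 'a': at 3
pos 42 'a': at 4  emit P0@[39:42]

Matches: [[3,0],[6,1],[13,0],[16,1],[20,1],[28,1],[34,1],[38,0],[42,0]]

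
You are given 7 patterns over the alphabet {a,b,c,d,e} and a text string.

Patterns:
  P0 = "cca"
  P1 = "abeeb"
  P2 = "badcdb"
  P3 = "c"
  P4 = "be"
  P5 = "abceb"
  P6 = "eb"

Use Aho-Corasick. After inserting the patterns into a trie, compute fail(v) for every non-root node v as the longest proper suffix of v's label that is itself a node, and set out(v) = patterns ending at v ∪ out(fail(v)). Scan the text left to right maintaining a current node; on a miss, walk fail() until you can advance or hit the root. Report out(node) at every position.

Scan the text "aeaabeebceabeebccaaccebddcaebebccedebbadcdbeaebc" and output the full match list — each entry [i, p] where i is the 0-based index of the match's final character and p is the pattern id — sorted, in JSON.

Build:
Trie nodes:
  n0 'ε': a→4 b→9 c→1 e→19
  n1 'c': c→2  ←P3
  n2 'cc': a→3
  n3 'cca': ·  ←P0
  n4 'a': b→5
  n5 'ab': c→16 e→6
  n6 'abe': e→7
  n7 'abee': b→8
  n8 'abeeb': ·  ←P1
  n9 'b': a→10 e→15
  n10 'ba': d→11
  n11 'bad': c→12
  n12 'badc': d→13
  n13 'badcd': b→14
  n14 'badcdb': ·  ←P2
  n15 'be': ·  ←P4
  n16 'abc': e→17
  n17 'abce': b→18
  n18 'abceb': ·  ←P5
  n19 'e': b→20
  n20 'eb': ·  ←P6

BFS fail/out derivation:
  n1('c'): parent n0 fail=0; on 'c' 0 → fail=0;  out {3}∪∅={3}
  n4('a'): parent n0 fail=0; on 'a' 0 → fail=0;  out ∅∪∅=∅
  n9('b'): parent n0 fail=0; on 'b' 0 → fail=0;  out ∅∪∅=∅
  n19('e'): parent n0 fail=0; on 'e' 0 → fail=0;  out ∅∪∅=∅
  n2('cc'): parent n1 fail=0; on 'c' 0 → fail=1;  out ∅∪{3}={3}
  n5('ab'): parent n4 fail=0; on 'b' 0 → fail=9;  out ∅∪∅=∅
  n10('ba'): parent n9 fail=0; on 'a' 0 → fail=4;  out ∅∪∅=∅
  n15('be'): parent n9 fail=0; on 'e' 0 → fail=19;  out {4}∪∅={4}
  n20('eb'): parent n19 fail=0; on 'b' 0 → fail=9;  out {6}∪∅={6}
  n3('cca'): parent n2 fail=1; on 'a' 1→0 → fail=4;  out {0}∪∅={0}
  n6('abe'): parent n5 fail=9; on 'e' 9 → fail=15;  out ∅∪{4}={4}
  n11('bad'): parent n10 fail=4; on 'd' 4→0 → fail=0;  out ∅∪∅=∅
  n16('abc'): parent n5 fail=9; on 'c' 9→0 → fail=1;  out ∅∪{3}={3}
  n7('abee'): parent n6 fail=15; on 'e' 15→19→0 → fail=19;  out ∅∪∅=∅
  n12('badc'): parent n11 fail=0; on 'c' 0 → fail=1;  out ∅∪{3}={3}
  n17('abce'): parent n16 fail=1; on 'e' 1→0 → fail=19;  out ∅∪∅=∅
  n8('abeeb'): parent n7 fail=19; on 'b' 19 → fail=20;  out {1}∪{6}={1,6}
  n13('badcd'): parent n12 fail=1; on 'd' 1→0 → fail=0;  out ∅∪∅=∅
  n18('abceb'): parent n17 fail=19; on 'b' 19 → fail=20;  out {5}∪{6}={5,6}
  n14('badcdb'): parent n13 fail=0; on 'b' 0 → fail=9;  out {2}∪∅={2}

Run:
i=0 'a': node 0→4
i=1 'e': node 4→19 ·f
i=2 'a': node 19→4 ·f
i=3 'a': node 4→4 ·f
i=4 'b': node 4→5
i=5 'e': node 5→6  → match P4@[4:5]
i=6 'e': node 6→7
i=7 'b': node 7→8  → match P1@[3:7],P6@[6:7]
i=8 'c': node 8→1 ·f  → match P3@[8:8]
i=9 'e': node 1→19 ·f
i=10 'a': node 19→4 ·f
i=11 'b': node 4→5
i=12 'e': node 5→6  → match P4@[11:12]
i=13 'e': node 6→7
i=14 'b': node 7→8  → match P1@[10:14],P6@[13:14]
i=15 'c': node 8→1 ·f  → match P3@[15:15]
i=16 'c': node 1→2  → match P3@[16:16]
i=17 'a': node 2→3  → match P0@[15:17]
i=18 'a': node 3→4 ·f
i=19 'c': node 4→1 ·f  → match P3@[19:19]
i=20 'c': node 1→2  → match P3@[20:20]
i=21 'e': node 2→19 ·f
i=22 'b': node 19→20  → match P6@[21:22]
i=23 'd': node 20→0 ·f
i=24 'd': node 0→0
i=25 'c': node 0→1  → match P3@[25:25]
i=26 'a': node 1→4 ·f
i=27 'e': node 4→19 ·f
i=28 'b': node 19→20  → match P6@[27:28]
i=29 'e': node 20→15 ·f  → match P4@[28:29]
i=30 'b': node 15→20 ·f  → match P6@[29:30]
i=31 'c': node 20→1 ·f  → match P3@[31:31]
i=32 'c': node 1→2  → match P3@[32:32]
i=33 'e': node 2→19 ·f
i=34 'd': node 19→0 ·f
i=35 'e': node 0→19
i=36 'b': node 19→20  → match P6@[35:36]
i=37 'b': node 20→9 ·f
i=38 'a': node 9→10
i=39 'd': node 10→11
i=40 'c': node 11→12  → match P3@[40:40]
i=41 'd': node 12→13
i=42 'b': node 13→14  → match P2@[37:42]
i=43 'e': node 14→15 ·f  → match P4@[42:43]
i=44 'a': node 15→4 ·f
i=45 'e': node 4→19 ·f
i=46 'b': node 19→20  → match P6@[45:46]
i=47 'c': node 20→1 ·f  → match P3@[47:47]

Result: [[5,4],[7,1],[7,6],[8,3],[12,4],[14,1],[14,6],[15,3],[16,3],[17,0],[19,3],[20,3],[22,6],[25,3],[28,6],[29,4],[30,6],[31,3],[32,3],[36,6],[40,3],[42,2],[43,4],[46,6],[47,3]]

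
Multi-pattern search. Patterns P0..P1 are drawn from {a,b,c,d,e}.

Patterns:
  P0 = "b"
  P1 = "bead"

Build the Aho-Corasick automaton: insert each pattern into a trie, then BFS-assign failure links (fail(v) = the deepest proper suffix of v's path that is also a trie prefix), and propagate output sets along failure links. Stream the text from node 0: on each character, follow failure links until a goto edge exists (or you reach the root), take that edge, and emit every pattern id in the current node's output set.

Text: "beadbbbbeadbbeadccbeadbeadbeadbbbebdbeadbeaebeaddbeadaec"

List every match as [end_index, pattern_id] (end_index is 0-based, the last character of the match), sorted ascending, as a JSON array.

Build:
Trie nodes:
  n0 'ε': b→1
  n1 'b': e→2  ←P0
  n2 'be': a→3
  n3 'bea': d→4
  n4 'bead': ·  ←P1

Failure links (BFS by depth):
  n1('b'): parent n0 fail=0; on 'b' 0 → fail=0;  out {0}∪∅={0}
  n2('be'): parent n1 fail=0; on 'e' 0 → fail=0;  out ∅∪∅=∅
  n3('bea'): parent n2 fail=0; on 'a' 0 → fail=0;  out ∅∪∅=∅
  n4('bead'): parent n3 fail=0; on 'd' 0 → fail=0;  out {1}∪∅={1}

Scan:
i=0 'b': node 0→1  emit P0@[0:0]
i=1 'e': node 1→2
i=2 'a': node 2→3
i=3 'd': node 3→4  emit P1@[0:3]
i=4 'b': node 4→1 (via fail)  emit P0@[4:4]
i=5 'b': node 1→1 (via fail)  emit P0@[5:5]
i=6 'b': node 1→1 (via fail)  emit P0@[6:6]
i=7 'b': node 1→1 (via fail)  emit P0@[7:7]
i=8 'e': node 1→2
i=9 'a': node 2→3
i=10 'd': node 3→4  emit P1@[7:10]
i=11 'b': node 4→1 (via fail)  emit P0@[11:11]
i=12 'b': node 1→1 (via fail)  emit P0@[12:12]
i=13 'e': node 1→2
i=14 'a': node 2→3
i=15 'd': node 3→4  emit P1@[12:15]
i=16 'c': node 4→0 (via fail)
i=17 'c': node 0→0
i=18 'b': node 0→1  emit P0@[18:18]
i=19 'e': node 1→2
i=20 'a': node 2→3
i=21 'd': node 3→4  emit P1@[18:21]
i=22 'b': node 4→1 (via fail)  emit P0@[22:22]
i=23 'e': node 1→2
i=24 'a': node 2→3
i=25 'd': node 3→4  emit P1@[22:25]
i=26 'b': node 4→1 (via fail)  emit P0@[26:26]
i=27 'e': node 1→2
i=28 'a': node 2→3
i=29 'd': node 3→4  emit P1@[26:29]
i=30 'b': node 4→1 (via fail)  emit P0@[30:30]
i=31 'b': node 1→1 (via fail)  emit P0@[31:31]
i=32 'b': node 1→1 (via fail)  emit P0@[32:32]
i=33 'e': node 1→2
i=34 'b': node 2→1 (via fail)  emit P0@[34:34]
i=35 'd': node 1→0 (via fail)
i=36 'b': node 0→1  emit P0@[36:36]
i=37 'e': node 1→2
i=38 'a': node 2→3
i=39 'd': node 3→4  emit P1@[36:39]
i=40 'b': node 4→1 (via fail)  emit P0@[40:40]
i=41 'e': node 1→2
i=42 'a': node 2→3
i=43 'e': node 3→0 (via fail)
i=44 'b': node 0→1  emit P0@[44:44]
i=45 'e': node 1→2
i=46 'a': node 2→3
i=47 'd': node 3→4  emit P1@[44:47]
i=48 'd': node 4→0 (via fail)
i=49 'b': node 0→1  emit P0@[49:49]
i=50 'e': node 1→2
i=51 'a': node 2→3
i=52 'd': node 3→4  emit P1@[49:52]
i=53 'a': node 4→0 (via fail)
i=54 'e': node 0→0
i=55 'c': node 0→0

Result: [[0,0],[3,1],[4,0],[5,0],[6,0],[7,0],[10,1],[11,0],[12,0],[15,1],[18,0],[21,1],[22,0],[25,1],[26,0],[29,1],[30,0],[31,0],[32,0],[34,0],[36,0],[39,1],[40,0],[44,0],[47,1],[49,0],[52,1]]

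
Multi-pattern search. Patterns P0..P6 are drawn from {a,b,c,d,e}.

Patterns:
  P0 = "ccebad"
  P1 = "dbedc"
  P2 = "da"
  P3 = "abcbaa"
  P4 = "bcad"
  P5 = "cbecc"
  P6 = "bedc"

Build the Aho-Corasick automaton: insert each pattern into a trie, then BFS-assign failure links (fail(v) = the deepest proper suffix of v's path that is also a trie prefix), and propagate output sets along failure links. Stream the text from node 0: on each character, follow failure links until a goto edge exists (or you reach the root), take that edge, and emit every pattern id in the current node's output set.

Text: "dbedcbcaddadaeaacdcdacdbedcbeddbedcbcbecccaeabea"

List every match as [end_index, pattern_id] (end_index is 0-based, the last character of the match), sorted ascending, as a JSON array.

Build automaton:
Trie nodes:
  n0 'ε': a→13 b→19 c→1 d→7
  n1 'c': b→23 c→2
  n2 'cc': e→3
  n3 'cce': b→4
  n4 'cceb': a→5
  n5 'cceba': d→6
  n6 'ccebad': ·  ←P0
  n7 'd': a→12 b→8
  n8 'db': e→9
  n9 'dbe': d→10
  n10 'dbed': c→11
  n11 'dbedc': ·  ←P1
  n12 'da': ·  ←P2
  n13 'a': b→14
  n14 'ab': c→15
  n15 'abc': b→16
  n16 'abcb': a→17
  n17 'abcba': a→18
  n18 'abcbaa': ·  ←P3
  n19 'b': c→20 e→27
  n20 'bc': a→21
  n21 'bca': d→22
  n22 'bcad': ·  ←P4
  n23 'cb': e→24
  n24 'cbe': c→25
  n25 'cbec': c→26
  n26 'cbecc': ·  ←P5
  n27 'be': d→28
  n28 'bed': c→29
  n29 'bedc': ·  ←P6

BFS fail/out derivation:
  fail(1) 'c': from fail(0)=0 chase 'c': 0 ⇒ 0;  out=∅∪out(0)=∅
  fail(7) 'd': from fail(0)=0 chase 'd': 0 ⇒ 0;  out=∅∪out(0)=∅
  fail(13) 'a': from fail(0)=0 chase 'a': 0 ⇒ 0;  out=∅∪out(0)=∅
  fail(19) 'b': from fail(0)=0 chase 'b': 0 ⇒ 0;  out=∅∪out(0)=∅
  fail(2) 'cc': from fail(1)=0 chase 'c': 0 ⇒ 1;  out=∅∪out(1)=∅
  fail(8) 'db': from fail(7)=0 chase 'b': 0 ⇒ 19;  out=∅∪out(19)=∅
  fail(12) 'da': from fail(7)=0 chase 'a': 0 ⇒ 13;  out={2}∪out(13)={2}
  fail(14) 'ab': from fail(13)=0 chase 'b': 0 ⇒ 19;  out=∅∪out(19)=∅
  fail(20) 'bc': from fail(19)=0 chase 'c': 0 ⇒ 1;  out=∅∪out(1)=∅
  fail(23) 'cb': from fail(1)=0 chase 'b': 0 ⇒ 19;  out=∅∪out(19)=∅
  fail(27) 'be': from fail(19)=0 chase 'e': 0 ⇒ 0;  out=∅∪out(0)=∅
  fail(3) 'cce': from fail(2)=1 chase 'e': 1→0 ⇒ 0;  out=∅∪out(0)=∅
  fail(9) 'dbe': from fail(8)=19 chase 'e': 19 ⇒ 27;  out=∅∪out(27)=∅
  fail(15) 'abc': from fail(14)=19 chase 'c': 19 ⇒ 20;  out=∅∪out(20)=∅
  fail(21) 'bca': from fail(20)=1 chase 'a': 1→0 ⇒ 13;  out=∅∪out(13)=∅
  fail(24) 'cbe': from fail(23)=19 chase 'e': 19 ⇒ 27;  out=∅∪out(27)=∅
  fail(28) 'bed': from fail(27)=0 chase 'd': 0 ⇒ 7;  out=∅∪out(7)=∅
  fail(4) 'cceb': from fail(3)=0 chase 'b': 0 ⇒ 19;  out=∅∪out(19)=∅
  fail(10) 'dbed': from fail(9)=27 chase 'd': 27 ⇒ 28;  out=∅∪out(28)=∅
  fail(16) 'abcb': from fail(15)=20 chase 'b': 20→1 ⇒ 23;  out=∅∪out(23)=∅
  fail(22) 'bcad': from fail(21)=13 chase 'd': 13→0 ⇒ 7;  out={4}∪out(7)={4}
  fail(25) 'cbec': from fail(24)=27 chase 'c': 27→0 ⇒ 1;  out=∅∪out(1)=∅
  fail(29) 'bedc': from fail(28)=7 chase 'c': 7→0 ⇒ 1;  out={6}∪out(1)={6}
  fail(5) 'cceba': from fail(4)=19 chase 'a': 19→0 ⇒ 13;  out=∅∪out(13)=∅
  fail(11) 'dbedc': from fail(10)=28 chase 'c': 28 ⇒ 29;  out={1}∪out(29)={1,6}
  fail(17) 'abcba': from fail(16)=23 chase 'a': 23→19→0 ⇒ 13;  out=∅∪out(13)=∅
  fail(26) 'cbecc': from fail(25)=1 chase 'c': 1 ⇒ 2;  out={5}∪out(2)={5}
  fail(6) 'ccebad': from fail(5)=13 chase 'd': 13→0 ⇒ 7;  out={0}∪out(7)={0}
  fail(18) 'abcbaa': from fail(17)=13 chase 'a': 13→0 ⇒ 13;  out={3}∪out(13)={3}

Run:
pos 0 'd': at 7
pos 1 'b': at 8
pos 2 'e': at 9
pos 3 'd': at 10
pos 4 'c': at 11  emit P1@[0:4],P6@[1:4]
pos 5 'b': at 23 ·f
pos 6 'c': at 20 ·f
pos 7 'a': at 21
pos 8 'd': at 22  emit P4@[5:8]
pos 9 'd': at 7 ·f
pos 10 'a': at 12  emit P2@[9:10]
pos 11 'd': at 7 ·f
pos 12 'a': at 12  emit P2@[11:12]
pos 13 'e': at 0 ·f
pos 14 'a': at 13
pos 15 'a': at 13 ·f
pos 16 'c': at 1 ·f
pos 17 'd': at 7 ·f
pos 18 'c': at 1 ·f
pos 19 'd': at 7 ·f
pos 20 'a': at 12  emit P2@[19:20]
pos 21 'c': at 1 ·f
pos 22 'd': at 7 ·f
pos 23 'b': at 8
pos 24 'e': at 9
pos 25 'd': at 10
pos 26 'c': at 11  emit P1@[22:26],P6@[23:26]
pos 27 'b': at 23 ·f
pos 28 'e': at 24
pos 29 'd': at 28 ·f
pos 30 'd': at 7 ·f
pos 31 'b': at 8
pos 32 'e': at 9
pos 33 'd': at 10
pos 34 'c': at 11  emit P1@[30:34],P6@[31:34]
pos 35 'b': at 23 ·f
pos 36 'c': at 20 ·f
pos 37 'b': at 23 ·f
pos 38 'e': at 24
pos 39 'c': at 25
pos 40 'c': at 26  emit P5@[36:40]
pos 41 'c': at 2 ·f
pos 42 'a': at 13 ·f
pos 43 'e': at 0 ·f
pos 44 'a': at 13
pos 45 'b': at 14
pos 46 'e': at 27 ·f
pos 47 'a': at 13 ·f

Result: [[4,1],[4,6],[8,4],[10,2],[12,2],[20,2],[26,1],[26,6],[34,1],[34,6],[40,5]]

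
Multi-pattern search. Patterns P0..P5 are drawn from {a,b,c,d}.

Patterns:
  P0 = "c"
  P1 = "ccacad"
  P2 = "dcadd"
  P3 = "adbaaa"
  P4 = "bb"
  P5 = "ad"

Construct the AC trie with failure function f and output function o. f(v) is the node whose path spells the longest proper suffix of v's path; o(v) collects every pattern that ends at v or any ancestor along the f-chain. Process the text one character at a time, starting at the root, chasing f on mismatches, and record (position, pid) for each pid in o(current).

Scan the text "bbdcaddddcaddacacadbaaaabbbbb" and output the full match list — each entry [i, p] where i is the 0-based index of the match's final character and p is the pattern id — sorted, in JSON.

Build automaton:
Trie (insert patterns):
  0='ε' goto a→12 b→18 c→1 d→7
  1='c' goto c→2  ←P0
  2='cc' goto a→3
  3='cca' goto c→4
  4='ccac' goto a→5
  5='ccaca' goto d→6
  6='ccacad' goto ·  ←P1
  7='d' goto c→8
  8='dc' goto a→9
  9='dca' goto d→10
  10='dcad' goto d→11
  11='dcadd' goto ·  ←P2
  12='a' goto d→13
  13='ad' goto b→14  ←P5
  14='adb' goto a→15
  15='adba' goto a→16
  16='adbaa' goto a→17
  17='adbaaa' goto ·  ←P3
  18='b' goto b→19
  19='bb' goto ·  ←P4

BFS fail/out derivation:
  n1('c'): parent n0 fail=0; on 'c' 0 → fail=0;  out {0}∪∅={0}
  n7('d'): parent n0 fail=0; on 'd' 0 → fail=0;  out ∅∪∅=∅
  n12('a'): parent n0 fail=0; on 'a' 0 → fail=0;  out ∅∪∅=∅
  n18('b'): parent n0 fail=0; on 'b' 0 → fail=0;  out ∅∪∅=∅
  n2('cc'): parent n1 fail=0; on 'c' 0 → fail=1;  out ∅∪{0}={0}
  n8('dc'): parent n7 fail=0; on 'c' 0 → fail=1;  out ∅∪{0}={0}
  n13('ad'): parent n12 fail=0; on 'd' 0 → fail=7;  out {5}∪∅={5}
  n19('bb'): parent n18 fail=0; on 'b' 0 → fail=18;  out {4}∪∅={4}
  n3('cca'): parent n2 fail=1; on 'a' 1→0 → fail=12;  out ∅∪∅=∅
  n9('dca'): parent n8 fail=1; on 'a' 1→0 → fail=12;  out ∅∪∅=∅
  n14('adb'): parent n13 fail=7; on 'b' 7→0 → fail=18;  out ∅∪∅=∅
  n4('ccac'): parent n3 fail=12; on 'c' 12→0 → fail=1;  out ∅∪{0}={0}
  n10('dcad'): parent n9 fail=12; on 'd' 12 → fail=13;  out ∅∪{5}={5}
  n15('adba'): parent n14 fail=18; on 'a' 18→0 → fail=12;  out ∅∪∅=∅
  n5('ccaca'): parent n4 fail=1; on 'a' 1→0 → fail=12;  out ∅∪∅=∅
  n11('dcadd'): parent n10 fail=13; on 'd' 13→7→0 → fail=7;  out {2}∪∅={2}
  n16('adbaa'): parent n15 fail=12; on 'a' 12→0 → fail=12;  out ∅∪∅=∅
  n6('ccacad'): parent n5 fail=12; on 'd' 12 → fail=13;  out {1}∪{5}={1,5}
  n17('adbaaa'): parent n16 fail=12; on 'a' 12→0 → fail=12;  out {3}∪∅={3}

Scan:
pos 0 'b': at 18
pos 1 'b': at 19  ** P4@[0:1]
pos 2 'd': at 7 ·f
pos 3 'c': at 8  ** P0@[3:3]
pos 4 'a': at 9
pos 5 'd': at 10  ** P5@[4:5]
pos 6 'd': at 11  ** P2@[2:6]
pos 7 'd': at 7 ·f
pos 8 'd': at 7 ·f
pos 9 'c': at 8  ** P0@[9:9]
pos 10 'a': at 9
pos 11 'd': at 10  ** P5@[10:11]
pos 12 'd': at 11  ** P2@[8:12]
pos 13 'a': at 12 ·f
pos 14 'c': at 1 ·f  ** P0@[14:14]
pos 15 'a': at 12 ·f
pos 16 'c': at 1 ·f  ** P0@[16:16]
pos 17 'a': at 12 ·f
pos 18 'd': at 13  ** P5@[17:18]
pos 19 'b': at 14
pos 20 'a': at 15
pos 21 'a': at 16
pos 22 'a': at 17  ** P3@[17:22]
pos 23 'a': at 12 ·f
pos 24 'b': at 18 ·f
pos 25 'b': at 19  ** P4@[24:25]
pos 26 'b': at 19 ·f  ** P4@[25:26]
pos 27 'b': at 19 ·f  ** P4@[26:27]
pos 28 'b': at 19 ·f  ** P4@[27:28]

All matches (sorted): [[1,4],[3,0],[5,5],[6,2],[9,0],[11,5],[12,2],[14,0],[16,0],[18,5],[22,3],[25,4],[26,4],[27,4],[28,4]]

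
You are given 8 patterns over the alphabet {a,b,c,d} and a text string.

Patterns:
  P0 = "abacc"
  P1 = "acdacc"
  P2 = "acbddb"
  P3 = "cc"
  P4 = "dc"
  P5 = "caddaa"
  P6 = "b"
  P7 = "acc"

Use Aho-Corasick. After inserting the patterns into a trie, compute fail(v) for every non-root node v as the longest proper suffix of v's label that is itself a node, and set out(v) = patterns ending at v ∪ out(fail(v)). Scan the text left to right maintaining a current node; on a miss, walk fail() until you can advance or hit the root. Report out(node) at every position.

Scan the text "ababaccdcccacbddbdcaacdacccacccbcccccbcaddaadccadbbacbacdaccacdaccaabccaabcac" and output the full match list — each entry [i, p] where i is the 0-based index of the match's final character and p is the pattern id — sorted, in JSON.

Construct AC machine:
Trie nodes:
  0='ε' goto a→1 b→24 c→15 d→17
  1='a' goto b→2 c→6
  2='ab' goto a→3
  3='aba' goto c→4
  4='abac' goto c→5
  5='abacc' goto ·  [P0 ends]
  6='ac' goto b→11 c→25 d→7
  7='acd' goto a→8
  8='acda' goto c→9
  9='acdac' goto c→10
  10='acdacc' goto ·  [P1 ends]
  11='acb' goto d→12
  12='acbd' goto d→13
  13='acbdd' goto b→14
  14='acbddb' goto ·  [P2 ends]
  15='c' goto a→19 c→16
  16='cc' goto ·  [P3 ends]
  17='d' goto c→18
  18='dc' goto ·  [P4 ends]
  19='ca' goto d→20
  20='cad' goto d→21
  21='cadd' goto a→22
  22='cadda' goto a→23
  23='caddaa' goto ·  [P5 ends]
  24='b' goto ·  [P6 ends]
  25='acc' goto ·  [P7 ends]

BFS fail/out derivation:
  fail(1) 'a': from fail(0)=0 chase 'a': 0 ⇒ 0;  out=∅∪out(0)=∅
  fail(15) 'c': from fail(0)=0 chase 'c': 0 ⇒ 0;  out=∅∪out(0)=∅
  fail(17) 'd': from fail(0)=0 chase 'd': 0 ⇒ 0;  out=∅∪out(0)=∅
  fail(24) 'b': from fail(0)=0 chase 'b': 0 ⇒ 0;  out={6}∪out(0)={6}
  fail(2) 'ab': from fail(1)=0 chase 'b': 0 ⇒ 24;  out=∅∪out(24)={6}
  fail(6) 'ac': from fail(1)=0 chase 'c': 0 ⇒ 15;  out=∅∪out(15)=∅
  fail(16) 'cc': from fail(15)=0 chase 'c': 0 ⇒ 15;  out={3}∪out(15)={3}
  fail(18) 'dc': from fail(17)=0 chase 'c': 0 ⇒ 15;  out={4}∪out(15)={4}
  fail(19) 'ca': from fail(15)=0 chase 'a': 0 ⇒ 1;  out=∅∪out(1)=∅
  fail(3) 'aba': from fail(2)=24 chase 'a': 24→0 ⇒ 1;  out=∅∪out(1)=∅
  fail(7) 'acd': from fail(6)=15 chase 'd': 15→0 ⇒ 17;  out=∅∪out(17)=∅
  fail(11) 'acb': from fail(6)=15 chase 'b': 15→0 ⇒ 24;  out=∅∪out(24)={6}
  fail(20) 'cad': from fail(19)=1 chase 'd': 1→0 ⇒ 17;  out=∅∪out(17)=∅
  fail(25) 'acc': from fail(6)=15 chase 'c': 15 ⇒ 16;  out={7}∪out(16)={3,7}
  fail(4) 'abac': from fail(3)=1 chase 'c': 1 ⇒ 6;  out=∅∪out(6)=∅
  fail(8) 'acda': from fail(7)=17 chase 'a': 17→0 ⇒ 1;  out=∅∪out(1)=∅
  fail(12) 'acbd': from fail(11)=24 chase 'd': 24→0 ⇒ 17;  out=∅∪out(17)=∅
  fail(21) 'cadd': from fail(20)=17 chase 'd': 17→0 ⇒ 17;  out=∅∪out(17)=∅
  fail(5) 'abacc': from fail(4)=6 chase 'c': 6 ⇒ 25;  out={0}∪out(25)={0,3,7}
  fail(9) 'acdac': from fail(8)=1 chase 'c': 1 ⇒ 6;  out=∅∪out(6)=∅
  fail(13) 'acbdd': from fail(12)=17 chase 'd': 17→0 ⇒ 17;  out=∅∪out(17)=∅
  fail(22) 'cadda': from fail(21)=17 chase 'a': 17→0 ⇒ 1;  out=∅∪out(1)=∅
  fail(10) 'acdacc': from fail(9)=6 chase 'c': 6 ⇒ 25;  out={1}∪out(25)={1,3,7}
  fail(14) 'acbddb': from fail(13)=17 chase 'b': 17→0 ⇒ 24;  out={2}∪out(24)={2,6}
  fail(23) 'caddaa': from fail(22)=1 chase 'a': 1→0 ⇒ 1;  out={5}∪out(1)={5}

Run:
[0] read 'a'  n0⇒n1
[1] read 'b'  n1⇒n2  ** P6@[1:1]
[2] read 'a'  n2⇒n3
[3] read 'b'  n3⇒n2 ·f  ** P6@[3:3]
[4] read 'a'  n2⇒n3
[5] read 'c'  n3⇒n4
[6] read 'c'  n4⇒n5  ** P0@[2:6],P3@[5:6],P7@[4:6]
[7] read 'd'  n5⇒n17 ·f
[8] read 'c'  n17⇒n18  ** P4@[7:8]
[9] read 'c'  n18⇒n16 ·f  ** P3@[8:9]
[10] read 'c'  n16⇒n16 ·f  ** P3@[9:10]
[11] read 'a'  n16⇒n19 ·f
[12] read 'c'  n19⇒n6 ·f
[13] read 'b'  n6⇒n11  ** P6@[13:13]
[14] read 'd'  n11⇒n12
[15] read 'd'  n12⇒n13
[16] read 'b'  n13⇒n14  ** P2@[11:16],P6@[16:16]
[17] read 'd'  n14⇒n17 ·f
[18] read 'c'  n17⇒n18  ** P4@[17:18]
[19] read 'a'  n18⇒n19 ·f
[20] read 'a'  n19⇒n1 ·f
[21] read 'c'  n1⇒n6
[22] read 'd'  n6⇒n7
[23] read 'a'  n7⇒n8
[24] read 'c'  n8⇒n9
[25] read 'c'  n9⇒n10  ** P1@[20:25],P3@[24:25],P7@[23:25]
[26] read 'c'  n10⇒n16 ·f  ** P3@[25:26]
[27] read 'a'  n16⇒n19 ·f
[28] read 'c'  n19⇒n6 ·f
[29] read 'c'  n6⇒n25  ** P3@[28:29],P7@[27:29]
[30] read 'c'  n25⇒n16 ·f  ** P3@[29:30]
[31] read 'b'  n16⇒n24 ·f  ** P6@[31:31]
[32] read 'c'  n24⇒n15 ·f
[33] read 'c'  n15⇒n16  ** P3@[32:33]
[34] read 'c'  n16⇒n16 ·f  ** P3@[33:34]
[35] read 'c'  n16⇒n16 ·f  ** P3@[34:35]
[36] read 'c'  n16⇒n16 ·f  ** P3@[35:36]
[37] read 'b'  n16⇒n24 ·f  ** P6@[37:37]
[38] read 'c'  n24⇒n15 ·f
[39] read 'a'  n15⇒n19
[40] read 'd'  n19⇒n20
[41] read 'd'  n20⇒n21
[42] read 'a'  n21⇒n22
[43] read 'a'  n22⇒n23  ** P5@[38:43]
[44] read 'd'  n23⇒n17 ·f
[45] read 'c'  n17⇒n18  ** P4@[44:45]
[46] read 'c'  n18⇒n16 ·f  ** P3@[45:46]
[47] read 'a'  n16⇒n19 ·f
[48] read 'd'  n19⇒n20
[49] read 'b'  n20⇒n24 ·f  ** P6@[49:49]
[50] read 'b'  n24⇒n24 ·f  ** P6@[50:50]
[51] read 'a'  n24⇒n1 ·f
[52] read 'c'  n1⇒n6
[53] read 'b'  n6⇒n11  ** P6@[53:53]
[54] read 'a'  n11⇒n1 ·f
[55] read 'c'  n1⇒n6
[56] read 'd'  n6⇒n7
[57] read 'a'  n7⇒n8
[58] read 'c'  n8⇒n9
[59] read 'c'  n9⇒n10  ** P1@[54:59],P3@[58:59],P7@[57:59]
[60] read 'a'  n10⇒n19 ·f
[61] read 'c'  n19⇒n6 ·f
[62] read 'd'  n6⇒n7
[63] read 'a'  n7⇒n8
[64] read 'c'  n8⇒n9
[65] read 'c'  n9⇒n10  ** P1@[60:65],P3@[64:65],P7@[63:65]
[66] read 'a'  n10⇒n19 ·f
[67] read 'a'  n19⇒n1 ·f
[68] read 'b'  n1⇒n2  ** P6@[68:68]
[69] read 'c'  n2⇒n15 ·f
[70] read 'c'  n15⇒n16  ** P3@[69:70]
[71] read 'a'  n16⇒n19 ·f
[72] read 'a'  n19⇒n1 ·f
[73] read 'b'  n1⇒n2  ** P6@[73:73]
[74] read 'c'  n2⇒n15 ·f
[75] read 'a'  n15⇒n19
[76] read 'c'  n19⇒n6 ·f

All matches (sorted): [[1,6],[3,6],[6,0],[6,3],[6,7],[8,4],[9,3],[10,3],[13,6],[16,2],[16,6],[18,4],[25,1],[25,3],[25,7],[26,3],[29,3],[29,7],[30,3],[31,6],[33,3],[34,3],[35,3],[36,3],[37,6],[43,5],[45,4],[46,3],[49,6],[50,6],[53,6],[59,1],[59,3],[59,7],[65,1],[65,3],[65,7],[68,6],[70,3],[73,6]]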